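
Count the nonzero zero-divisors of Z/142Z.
Z/142Z has 71 nonzero zero-divisors

In Z/142Z each nonzero element is either a unit (gcd with 142 is 1) or a zero-divisor (gcd > 1). The number of units is φ(142): factorise 142 = 2 · 71, so φ(142) = (2 − 1) · (71 − 1) = 1 · 70 = 70. The nonzero elements number 142 − 1 = 141. Hence the nonzero zero-divisors number 141 − 70 = 71.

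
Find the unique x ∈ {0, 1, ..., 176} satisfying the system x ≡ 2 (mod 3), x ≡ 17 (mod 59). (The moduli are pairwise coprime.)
The moduli 3, 59 are pairwise coprime, so by the CRT there is a unique solution mod 3·59 = 177.
Solve by successive substitution. Start with x ≡ 2 (mod 3).
  Combine with x ≡ 17 (mod 59): write x = 2 + 3·t and require 2 + 3·t ≡ 17 (mod 59), i.e. 3·t ≡ 17 − 2 ≡ 15 (mod 59). Since 3^(−1) ≡ 20 (mod 59), t ≡ 20·15 ≡ 5 (mod 59). So x ≡ 2 + 3·5 = 17 (mod 177).
Unique solution in [0, 177): x = 17.

Final answer: x ≡ 17 (mod 177); the representative in [0, 177) is 17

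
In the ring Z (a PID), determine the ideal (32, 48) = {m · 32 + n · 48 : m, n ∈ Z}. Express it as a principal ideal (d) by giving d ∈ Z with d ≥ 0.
(32, 48) = (16); d = 16

In the PID Z, (a, b) is generated by gcd(a, b). Compute gcd(48, 32) with the extended Euclidean algorithm, tracking rows (r, s, t) with s·48 + t·32 = r:
  row A: (48, 1, 0)   [1·48 + 0·32 = 48]
  row B: (32, 0, 1)   [0·48 + 1·32 = 32]
  48 = 1·32 + 16   → row C = row A − 1·row B = (16, 1, −1)   [check: 1·48 − 1·32 = 16]
  32 = 2·16 + 0   → remainder 0, stop. gcd = 16 (last nonzero row C).
So gcd(32, 48) = 16, with Bézout identity 1·48 − 1·32 = 16. Containment (⊇): the Bézout identity exhibits 16 as an element of (32, 48), giving (16) ⊆ (32, 48). Containment (⊆): since 16 | 32 and 16 | 48 (32 = 16·2, 48 = 16·3), every Z-linear combination of 32 and 48 is divisible by 16, so (32, 48) ⊆ (16). Therefore (32, 48) = (16), d = 16.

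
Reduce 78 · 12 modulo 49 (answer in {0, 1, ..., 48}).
5

Reduce the factors first: 78 ≡ 29 (mod 49), so 78 · 12 ≡ 29 · 12 (mod 49). 29 · 12 = 348. Dividing by 49: 348 = 7·49 + 5. So (78 · 12) mod 49 = 5.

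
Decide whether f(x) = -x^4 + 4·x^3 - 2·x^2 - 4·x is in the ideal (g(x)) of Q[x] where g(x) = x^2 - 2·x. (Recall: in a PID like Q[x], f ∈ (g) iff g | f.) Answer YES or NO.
In Q[x] the ideal (g) consists of all multiples of g, so f ∈ (g) iff g | f, i.e. iff the remainder of f on division by g is 0. Divide f by g (g is monic, so eliminate the leading term of the running remainder at each step):
  leading term -x^4: subtract (-x^2)·g(x) = -x^4 + 2·x^3, leaving 2·x^3 - 2·x^2 - 4·x
  leading term 2·x^3: subtract (2·x)·g(x) = 2·x^3 - 4·x^2, leaving 2·x^2 - 4·x
  leading term 2·x^2: subtract (2)·g(x) = 2·x^2 - 4·x, leaving 0
The remainder is 0, so f(x) = g(x) · h(x) with h(x) = -x^2 + 2·x + 2. Hence g | f, i.e. f ∈ (g).

Final answer: YES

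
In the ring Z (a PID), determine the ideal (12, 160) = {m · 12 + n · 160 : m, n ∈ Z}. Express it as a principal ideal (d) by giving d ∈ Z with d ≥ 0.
(12, 160) = (4); d = 4

In the PID Z, (a, b) is generated by gcd(a, b). Compute gcd(160, 12) with the extended Euclidean algorithm, tracking rows (r, s, t) with s·160 + t·12 = r:
  row A: (160, 1, 0)   [1·160 + 0·12 = 160]
  row B: (12, 0, 1)   [0·160 + 1·12 = 12]
  160 = 13·12 + 4   → row C = row A − 13·row B = (4, 1, −13)   [check: 1·160 − 13·12 = 4]
  12 = 3·4 + 0   → remainder 0, stop. gcd = 4 (last nonzero row C).
So gcd(12, 160) = 4, with Bézout identity 1·160 − 13·12 = 4. Containment (⊇): the Bézout identity exhibits 4 as an element of (12, 160), giving (4) ⊆ (12, 160). Containment (⊆): since 4 | 12 and 4 | 160 (12 = 4·3, 160 = 4·40), every Z-linear combination of 12 and 160 is divisible by 4, so (12, 160) ⊆ (4). Therefore (12, 160) = (4), d = 4.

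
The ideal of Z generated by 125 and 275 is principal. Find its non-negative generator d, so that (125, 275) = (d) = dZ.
(125, 275) = (25); d = 25

In the PID Z, (a, b) is generated by gcd(a, b). Compute gcd(275, 125) with the extended Euclidean algorithm, tracking rows (r, s, t) with s·275 + t·125 = r:
  row A: (275, 1, 0)   [1·275 + 0·125 = 275]
  row B: (125, 0, 1)   [0·275 + 1·125 = 125]
  275 = 2·125 + 25   → row C = row A − 2·row B = (25, 1, −2)   [check: 1·275 − 2·125 = 25]
  125 = 5·25 + 0   → remainder 0, stop. gcd = 25 (last nonzero row C).
So gcd(125, 275) = 25, with Bézout identity 1·275 − 2·125 = 25. Containment (⊇): the Bézout identity exhibits 25 as an element of (125, 275), giving (25) ⊆ (125, 275). Containment (⊆): since 25 | 125 and 25 | 275 (125 = 25·5, 275 = 25·11), every Z-linear combination of 125 and 275 is divisible by 25, so (125, 275) ⊆ (25). Therefore (125, 275) = (25), d = 25.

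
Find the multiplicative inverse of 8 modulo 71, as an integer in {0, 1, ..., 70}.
8^(−1) ≡ 9 (mod 71)

Apply the extended Euclidean algorithm to (71, 8), tracking rows (r, s, t) with s·71 + t·8 = r. Each division r_prev = q·r_cur + r_new produces the new row as (previous row) − q·(current row):
  row A: (71, 1, 0)   [1·71 + 0·8 = 71]
  row B: (8, 0, 1)   [0·71 + 1·8 = 8]
  71 = 8·8 + 7   → row C = row A − 8·row B = (7, 1, −8)   [check: 1·71 − 8·8 = 7]
  8 = 1·7 + 1   → row D = row B − 1·row C = (1, −1, 9)   [check: −1·71 + 9·8 = 1]
  7 = 7·1 + 0   → remainder 0, stop. gcd = 1 (last nonzero row D).
The gcd is 1, so 8 is invertible mod 71. The last nonzero row gives −1·71 + 9·8 = 1, so t = 9. So 8^(−1) ≡ 9 (mod 71). Verify: 8 · 9 = 72 ≡ 1 (mod 71). ✓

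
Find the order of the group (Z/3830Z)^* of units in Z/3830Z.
(Z/3830Z)^* consists of the classes a with gcd(a, 3830) = 1, so its order is φ(3830). φ is multiplicative, with φ(p^e) = p^e − p^(e−1). Factorise 3830 = 2 · 5 · 383. Then
  φ(3830) = (2 − 1) · (5 − 1) · (383 − 1) = 1 · 4 · 382 = 1528.
Thus |(Z/3830Z)^*| = 1528.

Final answer: |(Z/3830Z)^*| = 1528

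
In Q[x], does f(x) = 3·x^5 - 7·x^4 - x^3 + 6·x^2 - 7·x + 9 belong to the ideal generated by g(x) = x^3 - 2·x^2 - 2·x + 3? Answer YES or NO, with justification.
In Q[x] the ideal (g) consists of all multiples of g, so f ∈ (g) iff g | f, i.e. iff the remainder of f on division by g is 0. Divide f by g (g is monic, so eliminate the leading term of the running remainder at each step):
  leading term 3·x^5: subtract (3·x^2)·g(x) = 3·x^5 - 6·x^4 - 6·x^3 + 9·x^2, leaving -x^4 + 5·x^3 - 3·x^2 - 7·x + 9
  leading term -x^4: subtract (-x)·g(x) = -x^4 + 2·x^3 + 2·x^2 - 3·x, leaving 3·x^3 - 5·x^2 - 4·x + 9
  leading term 3·x^3: subtract (3)·g(x) = 3·x^3 - 6·x^2 - 6·x + 9, leaving x^2 + 2·x
The remainder r(x) = x^2 + 2·x ≠ 0 (and deg r < deg g), so g ∤ f, i.e. f ∉ (g).

Final answer: NO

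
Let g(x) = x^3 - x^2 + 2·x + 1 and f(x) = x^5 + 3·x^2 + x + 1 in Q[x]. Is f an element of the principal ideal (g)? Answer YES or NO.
NO

In Q[x] the ideal (g) consists of all multiples of g, so f ∈ (g) iff g | f, i.e. iff the remainder of f on division by g is 0. Divide f by g (g is monic, so eliminate the leading term of the running remainder at each step):
  leading term x^5: subtract (x^2)·g(x) = x^5 - x^4 + 2·x^3 + x^2, leaving x^4 - 2·x^3 + 2·x^2 + x + 1
  leading term x^4: subtract (x)·g(x) = x^4 - x^3 + 2·x^2 + x, leaving 1 - x^3
  leading term -x^3: subtract (-1)·g(x) = -x^3 + x^2 - 2·x - 1, leaving -x^2 + 2·x + 2
The remainder r(x) = -x^2 + 2·x + 2 ≠ 0 (and deg r < deg g), so g ∤ f, i.e. f ∉ (g).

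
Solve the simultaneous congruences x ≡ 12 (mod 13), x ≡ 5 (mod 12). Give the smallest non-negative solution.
The moduli 13, 12 are pairwise coprime, so by the CRT there is a unique solution mod 13·12 = 156.
Solve by successive substitution. Start with x ≡ 12 (mod 13).
  Combine with x ≡ 5 (mod 12): write x = 12 + 13·t and require 12 + 13·t ≡ 5 (mod 12), i.e. 13·t ≡ 5 − 12 ≡ 5 (mod 12). Since 13^(−1) ≡ 1 (mod 12) (13 ≡ 1 (mod 12)), t ≡ 1·5 ≡ 5 (mod 12). So x ≡ 12 + 13·5 = 77 (mod 156).
Unique solution in [0, 156): x = 77.

Final answer: x ≡ 77 (mod 156); the representative in [0, 156) is 77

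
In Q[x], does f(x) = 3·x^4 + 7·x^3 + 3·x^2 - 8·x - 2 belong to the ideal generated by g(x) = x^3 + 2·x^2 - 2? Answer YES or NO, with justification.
In Q[x] the ideal (g) consists of all multiples of g, so f ∈ (g) iff g | f, i.e. iff the remainder of f on division by g is 0. Divide f by g (g is monic, so eliminate the leading term of the running remainder at each step):
  leading term 3·x^4: subtract (3·x)·g(x) = 3·x^4 + 6·x^3 - 6·x, leaving x^3 + 3·x^2 - 2·x - 2
  leading term x^3: subtract (1)·g(x) = x^3 + 2·x^2 - 2, leaving x^2 - 2·x
The remainder r(x) = x^2 - 2·x ≠ 0 (and deg r < deg g), so g ∤ f, i.e. f ∉ (g).

Final answer: NO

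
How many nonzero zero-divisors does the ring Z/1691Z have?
Z/1691Z has 106 nonzero zero-divisors

In Z/1691Z each nonzero element is either a unit (gcd with 1691 is 1) or a zero-divisor (gcd > 1). The number of units is φ(1691): factorise 1691 = 19 · 89, so φ(1691) = (19 − 1) · (89 − 1) = 18 · 88 = 1584. The nonzero elements number 1691 − 1 = 1690. Hence the nonzero zero-divisors number 1690 − 1584 = 106.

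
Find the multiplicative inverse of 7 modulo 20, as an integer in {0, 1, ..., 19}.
7^(−1) ≡ 3 (mod 20)

Apply the extended Euclidean algorithm to (20, 7), tracking rows (r, s, t) with s·20 + t·7 = r. Each division r_prev = q·r_cur + r_new produces the new row as (previous row) − q·(current row):
  row A: (20, 1, 0)   [1·20 + 0·7 = 20]
  row B: (7, 0, 1)   [0·20 + 1·7 = 7]
  20 = 2·7 + 6   → row C = row A − 2·row B = (6, 1, −2)   [check: 1·20 − 2·7 = 6]
  7 = 1·6 + 1   → row D = row B − 1·row C = (1, −1, 3)   [check: −1·20 + 3·7 = 1]
  6 = 6·1 + 0   → remainder 0, stop. gcd = 1 (last nonzero row D).
The gcd is 1, so 7 is invertible mod 20. The last nonzero row gives −1·20 + 3·7 = 1, so t = 3. So 7^(−1) ≡ 3 (mod 20). Verify: 7 · 3 = 21 ≡ 1 (mod 20). ✓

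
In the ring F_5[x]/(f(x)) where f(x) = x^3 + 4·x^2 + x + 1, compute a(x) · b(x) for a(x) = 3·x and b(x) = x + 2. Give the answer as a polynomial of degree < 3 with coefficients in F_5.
a · b ≡ 3·x^2 + x (mod f(x))

Multiply as integer polynomials: a · b = 3·x^2 + 6·x. Reducing coefficients mod 5: a · b ≡ 3·x^2 + x. This already has degree < 3, so no reduction by f is needed. Hence a · b ≡ 3·x^2 + x in F_5[x]/(f).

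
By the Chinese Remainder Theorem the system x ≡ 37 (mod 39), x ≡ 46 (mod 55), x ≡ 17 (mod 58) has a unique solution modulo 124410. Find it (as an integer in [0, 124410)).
x ≡ 81391 (mod 124410); the representative in [0, 124410) is 81391

The moduli 39, 55, 58 are pairwise coprime, so by the CRT there is a unique solution mod 39·55·58 = 124410.
Solve by successive substitution. Start with x ≡ 37 (mod 39).
  Combine with x ≡ 46 (mod 55): write x = 37 + 39·t and require 37 + 39·t ≡ 46 (mod 55), i.e. 39·t ≡ 46 − 37 ≡ 9 (mod 55). Since 39^(−1) ≡ 24 (mod 55), t ≡ 24·9 ≡ 51 (mod 55). So x ≡ 37 + 39·51 = 2026 (mod 2145).
  Combine with x ≡ 17 (mod 58): write x = 2026 + 2145·t and require 2026 + 2145·t ≡ 17 (mod 58), i.e. 2145·t ≡ 17 − 2026 ≡ 21 (mod 58). Since 2145^(−1) ≡ 57 (mod 58) (2145 ≡ 57 (mod 58)), t ≡ 57·21 ≡ 37 (mod 58). So x ≡ 2026 + 2145·37 = 81391 (mod 124410).
Unique solution in [0, 124410): x = 81391.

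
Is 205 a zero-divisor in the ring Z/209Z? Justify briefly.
gcd(205, 209) = 1, so 205 is a unit in Z/209Z (it has a multiplicative inverse). A unit cannot be a zero-divisor: if 205·b ≡ 0 then multiplying both sides by 205^(−1) gives b ≡ 0. So 205 is not a zero-divisor.

Final answer: NO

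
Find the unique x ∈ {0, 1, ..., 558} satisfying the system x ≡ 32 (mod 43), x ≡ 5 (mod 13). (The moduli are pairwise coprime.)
x ≡ 161 (mod 559); the representative in [0, 559) is 161

The moduli 43, 13 are pairwise coprime, so by the CRT there is a unique solution mod 43·13 = 559.
Solve by successive substitution. Start with x ≡ 32 (mod 43).
  Combine with x ≡ 5 (mod 13): write x = 32 + 43·t and require 32 + 43·t ≡ 5 (mod 13), i.e. 43·t ≡ 5 − 32 ≡ 12 (mod 13). Since 43^(−1) ≡ 10 (mod 13) (43 ≡ 4 (mod 13)), t ≡ 10·12 ≡ 3 (mod 13). So x ≡ 32 + 43·3 = 161 (mod 559).
Unique solution in [0, 559): x = 161.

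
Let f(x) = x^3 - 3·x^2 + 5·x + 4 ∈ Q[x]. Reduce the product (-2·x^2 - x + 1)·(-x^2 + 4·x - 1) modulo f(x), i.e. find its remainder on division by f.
First multiply in Q[x] without reducing: a · b = 2·x^4 - 7·x^3 - 3·x^2 + 5·x - 1. Now divide by f(x) = x^3 - 3·x^2 + 5·x + 4, eliminating the leading term at each step:
  leading term 2·x^4: subtract (2·x)·f(x) = 2·x^4 - 6·x^3 + 10·x^2 + 8·x, leaving -x^3 - 13·x^2 - 3·x - 1
  leading term -x^3: subtract (-1)·f(x) = -x^3 + 3·x^2 - 5·x - 4, leaving -16·x^2 + 2·x + 3
The degree is now < 3, so this is the remainder. Hence a · b ≡ -16·x^2 + 2·x + 3 in Q[x]/(f).

Final answer: a · b ≡ -16·x^2 + 2·x + 3 (mod f(x))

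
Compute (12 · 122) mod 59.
Reduce the factors first: 122 ≡ 4 (mod 59), so 12 · 122 ≡ 12 · 4 (mod 59). 12 · 4 = 48. Dividing by 59: 48 = 0·59 + 48. So (12 · 122) mod 59 = 48.

Final answer: 48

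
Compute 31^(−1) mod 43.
31^(−1) ≡ 25 (mod 43)

Apply the extended Euclidean algorithm to (43, 31), tracking rows (r, s, t) with s·43 + t·31 = r. Each division r_prev = q·r_cur + r_new produces the new row as (previous row) − q·(current row):
  row A: (43, 1, 0)   [1·43 + 0·31 = 43]
  row B: (31, 0, 1)   [0·43 + 1·31 = 31]
  43 = 1·31 + 12   → row C = row A − 1·row B = (12, 1, −1)   [check: 1·43 − 1·31 = 12]
  31 = 2·12 + 7   → row D = row B − 2·row C = (7, −2, 3)   [check: −2·43 + 3·31 = 7]
  12 = 1·7 + 5   → row E = row C − 1·row D = (5, 3, −4)   [check: 3·43 − 4·31 = 5]
  7 = 1·5 + 2   → row F = row D − 1·row E = (2, −5, 7)   [check: −5·43 + 7·31 = 2]
  5 = 2·2 + 1   → row G = row E − 2·row F = (1, 13, −18)   [check: 13·43 − 18·31 = 1]
  2 = 2·1 + 0   → remainder 0, stop. gcd = 1 (last nonzero row G).
The gcd is 1, so 31 is invertible mod 43. The last nonzero row gives 13·43 − 18·31 = 1, so t = −18. So 31^(−1) ≡ −18 ≡ 25 (mod 43). Verify: 31 · 25 = 775 ≡ 1 (mod 43). ✓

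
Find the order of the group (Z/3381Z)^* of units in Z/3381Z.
(Z/3381Z)^* consists of the classes a with gcd(a, 3381) = 1, so its order is φ(3381). φ is multiplicative, with φ(p^e) = p^e − p^(e−1). Factorise 3381 = 3 · 7^2 · 23. Then
  φ(3381) = (3 − 1) · (7^2 − 7^1) · (23 − 1) = 2 · 42 · 22 = 1848.
Thus |(Z/3381Z)^*| = 1848.

Final answer: |(Z/3381Z)^*| = 1848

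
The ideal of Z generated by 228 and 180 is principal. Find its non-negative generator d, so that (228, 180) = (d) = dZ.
In the PID Z, (a, b) is generated by gcd(a, b). Compute gcd(228, 180) with the extended Euclidean algorithm, tracking rows (r, s, t) with s·228 + t·180 = r:
  row A: (228, 1, 0)   [1·228 + 0·180 = 228]
  row B: (180, 0, 1)   [0·228 + 1·180 = 180]
  228 = 1·180 + 48   → row C = row A − 1·row B = (48, 1, −1)   [check: 1·228 − 1·180 = 48]
  180 = 3·48 + 36   → row D = row B − 3·row C = (36, −3, 4)   [check: −3·228 + 4·180 = 36]
  48 = 1·36 + 12   → row E = row C − 1·row D = (12, 4, −5)   [check: 4·228 − 5·180 = 12]
  36 = 3·12 + 0   → remainder 0, stop. gcd = 12 (last nonzero row E).
So gcd(228, 180) = 12, with Bézout identity 4·228 − 5·180 = 12. Containment (⊇): the Bézout identity exhibits 12 as an element of (228, 180), giving (12) ⊆ (228, 180). Containment (⊆): since 12 | 228 and 12 | 180 (228 = 12·19, 180 = 12·15), every Z-linear combination of 228 and 180 is divisible by 12, so (228, 180) ⊆ (12). Therefore (228, 180) = (12), d = 12.

Final answer: (228, 180) = (12); d = 12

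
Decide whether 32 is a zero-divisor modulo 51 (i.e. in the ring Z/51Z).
gcd(32, 51) = 1, so 32 is a unit in Z/51Z (it has a multiplicative inverse). A unit cannot be a zero-divisor: if 32·b ≡ 0 then multiplying both sides by 32^(−1) gives b ≡ 0. So 32 is not a zero-divisor.

Final answer: NO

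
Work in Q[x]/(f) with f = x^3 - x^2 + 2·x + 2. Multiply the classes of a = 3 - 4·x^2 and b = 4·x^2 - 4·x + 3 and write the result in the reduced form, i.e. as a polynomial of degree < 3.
First multiply in Q[x] without reducing: a · b = -16·x^4 + 16·x^3 - 12·x + 9. Now divide by f(x) = x^3 - x^2 + 2·x + 2, eliminating the leading term at each step:
  leading term -16·x^4: subtract (-16·x)·f(x) = -16·x^4 + 16·x^3 - 32·x^2 - 32·x, leaving 32·x^2 + 20·x + 9
The degree is now < 3, so this is the remainder. Hence a · b ≡ 32·x^2 + 20·x + 9 in Q[x]/(f).

Final answer: a · b ≡ 32·x^2 + 20·x + 9 (mod f(x))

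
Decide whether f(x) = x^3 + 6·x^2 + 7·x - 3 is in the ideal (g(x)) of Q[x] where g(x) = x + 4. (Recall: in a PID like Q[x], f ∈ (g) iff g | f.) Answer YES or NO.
NO

In Q[x] the ideal (g) consists of all multiples of g, so f ∈ (g) iff g | f, i.e. iff the remainder of f on division by g is 0. Divide f by g (g is monic, so eliminate the leading term of the running remainder at each step):
  leading term x^3: subtract (x^2)·g(x) = x^3 + 4·x^2, leaving 2·x^2 + 7·x - 3
  leading term 2·x^2: subtract (2·x)·g(x) = 2·x^2 + 8·x, leaving -x - 3
  leading term -x: subtract (-1)·g(x) = -x - 4, leaving 1
The remainder r(x) = 1 ≠ 0 (and deg r < deg g), so g ∤ f, i.e. f ∉ (g).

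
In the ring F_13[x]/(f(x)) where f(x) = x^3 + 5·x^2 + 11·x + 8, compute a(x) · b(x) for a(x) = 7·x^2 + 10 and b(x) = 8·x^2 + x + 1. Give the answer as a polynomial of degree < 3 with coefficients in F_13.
Multiply as integer polynomials: a · b = 56·x^4 + 7·x^3 + 87·x^2 + 10·x + 10. Reducing coefficients mod 13: a · b ≡ 4·x^4 + 7·x^3 + 9·x^2 + 10·x + 10. Now divide by f(x) = x^3 + 5·x^2 + 11·x + 8 in F_13[x], eliminating the leading term at each step:
  leading term 4·x^4: subtract (4·x)·f(x) = 4·x^4 + 7·x^3 + 5·x^2 + 6·x, leaving 4·x^2 + 4·x + 10 (coefficients mod 13)
The degree is now < 3, so this is the remainder. Hence a · b ≡ 4·x^2 + 4·x + 10 in F_13[x]/(f).

Final answer: a · b ≡ 4·x^2 + 4·x + 10 (mod f(x))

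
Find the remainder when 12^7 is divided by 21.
12

Use repeated squaring. Binary(7) = 111. Walk through the bits of the exponent 7 left-to-right: at each bit after the leading one, square the running value, then multiply by 12 if the bit is 1 (always reducing mod 21):
  bit 1 = 1 (leading): start with 12.
  bit 2 = 1: square 12^2 = 144 ≡ 18; bit is 1, so multiply 18·12 = 216 ≡ 6 (mod 21).
  bit 3 = 1: square 6^2 = 36 ≡ 15; bit is 1, so multiply 15·12 = 180 ≡ 12 (mod 21).
Final value: 12^7 ≡ 12 (mod 21).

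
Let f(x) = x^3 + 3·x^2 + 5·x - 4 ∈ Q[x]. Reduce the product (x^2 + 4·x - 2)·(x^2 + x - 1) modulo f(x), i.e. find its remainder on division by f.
First multiply in Q[x] without reducing: a · b = x^4 + 5·x^3 + x^2 - 6·x + 2. Now divide by f(x) = x^3 + 3·x^2 + 5·x - 4, eliminating the leading term at each step:
  leading term x^4: subtract (x)·f(x) = x^4 + 3·x^3 + 5·x^2 - 4·x, leaving 2·x^3 - 4·x^2 - 2·x + 2
  leading term 2·x^3: subtract (2)·f(x) = 2·x^3 + 6·x^2 + 10·x - 8, leaving -10·x^2 - 12·x + 10
The degree is now < 3, so this is the remainder. Hence a · b ≡ -10·x^2 - 12·x + 10 in Q[x]/(f).

Final answer: a · b ≡ -10·x^2 - 12·x + 10 (mod f(x))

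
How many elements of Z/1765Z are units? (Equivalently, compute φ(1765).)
Z/1765Z has φ(1765) = 1408 units

An element a ∈ Z/1765Z is a unit iff gcd(a, 1765) = 1, so the number of units is φ(1765). φ is multiplicative, with φ(p^e) = p^e − p^(e−1). Factorise 1765 = 5 · 353. Then
  φ(1765) = (5 − 1) · (353 − 1) = 4 · 352 = 1408.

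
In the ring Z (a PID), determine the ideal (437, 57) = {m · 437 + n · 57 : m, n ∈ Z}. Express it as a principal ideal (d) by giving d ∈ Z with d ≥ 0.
In the PID Z, (a, b) is generated by gcd(a, b). Compute gcd(437, 57) with the extended Euclidean algorithm, tracking rows (r, s, t) with s·437 + t·57 = r:
  row A: (437, 1, 0)   [1·437 + 0·57 = 437]
  row B: (57, 0, 1)   [0·437 + 1·57 = 57]
  437 = 7·57 + 38   → row C = row A − 7·row B = (38, 1, −7)   [check: 1·437 − 7·57 = 38]
  57 = 1·38 + 19   → row D = row B − 1·row C = (19, −1, 8)   [check: −1·437 + 8·57 = 19]
  38 = 2·19 + 0   → remainder 0, stop. gcd = 19 (last nonzero row D).
So gcd(437, 57) = 19, with Bézout identity −1·437 + 8·57 = 19. Containment (⊇): the Bézout identity exhibits 19 as an element of (437, 57), giving (19) ⊆ (437, 57). Containment (⊆): since 19 | 437 and 19 | 57 (437 = 19·23, 57 = 19·3), every Z-linear combination of 437 and 57 is divisible by 19, so (437, 57) ⊆ (19). Therefore (437, 57) = (19), d = 19.

Final answer: (437, 57) = (19); d = 19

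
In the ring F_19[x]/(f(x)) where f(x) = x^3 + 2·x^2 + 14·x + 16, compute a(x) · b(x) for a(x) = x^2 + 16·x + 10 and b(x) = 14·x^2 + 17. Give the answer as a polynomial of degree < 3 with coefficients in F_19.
Multiply as integer polynomials: a · b = 14·x^4 + 224·x^3 + 157·x^2 + 272·x + 170. Reducing coefficients mod 19: a · b ≡ 14·x^4 + 15·x^3 + 5·x^2 + 6·x + 18. Now divide by f(x) = x^3 + 2·x^2 + 14·x + 16 in F_19[x], eliminating the leading term at each step:
  leading term 14·x^4: subtract (14·x)·f(x) = 14·x^4 + 9·x^3 + 6·x^2 + 15·x, leaving 6·x^3 + 18·x^2 + 10·x + 18 (coefficients mod 19)
  leading term 6·x^3: subtract (6)·f(x) = 6·x^3 + 12·x^2 + 8·x + 1, leaving 6·x^2 + 2·x + 17 (coefficients mod 19)
The degree is now < 3, so this is the remainder. Hence a · b ≡ 6·x^2 + 2·x + 17 in F_19[x]/(f).

Final answer: a · b ≡ 6·x^2 + 2·x + 17 (mod f(x))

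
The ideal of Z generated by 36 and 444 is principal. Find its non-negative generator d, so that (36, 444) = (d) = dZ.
(36, 444) = (12); d = 12

In the PID Z, (a, b) is generated by gcd(a, b). Compute gcd(444, 36) with the extended Euclidean algorithm, tracking rows (r, s, t) with s·444 + t·36 = r:
  row A: (444, 1, 0)   [1·444 + 0·36 = 444]
  row B: (36, 0, 1)   [0·444 + 1·36 = 36]
  444 = 12·36 + 12   → row C = row A − 12·row B = (12, 1, −12)   [check: 1·444 − 12·36 = 12]
  36 = 3·12 + 0   → remainder 0, stop. gcd = 12 (last nonzero row C).
So gcd(36, 444) = 12, with Bézout identity 1·444 − 12·36 = 12. Containment (⊇): the Bézout identity exhibits 12 as an element of (36, 444), giving (12) ⊆ (36, 444). Containment (⊆): since 12 | 36 and 12 | 444 (36 = 12·3, 444 = 12·37), every Z-linear combination of 36 and 444 is divisible by 12, so (36, 444) ⊆ (12). Therefore (36, 444) = (12), d = 12.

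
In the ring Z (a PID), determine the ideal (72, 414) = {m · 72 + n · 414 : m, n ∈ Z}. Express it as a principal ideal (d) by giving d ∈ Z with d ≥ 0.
In the PID Z, (a, b) is generated by gcd(a, b). Compute gcd(414, 72) with the extended Euclidean algorithm, tracking rows (r, s, t) with s·414 + t·72 = r:
  row A: (414, 1, 0)   [1·414 + 0·72 = 414]
  row B: (72, 0, 1)   [0·414 + 1·72 = 72]
  414 = 5·72 + 54   → row C = row A − 5·row B = (54, 1, −5)   [check: 1·414 − 5·72 = 54]
  72 = 1·54 + 18   → row D = row B − 1·row C = (18, −1, 6)   [check: −1·414 + 6·72 = 18]
  54 = 3·18 + 0   → remainder 0, stop. gcd = 18 (last nonzero row D).
So gcd(72, 414) = 18, with Bézout identity −1·414 + 6·72 = 18. Containment (⊇): the Bézout identity exhibits 18 as an element of (72, 414), giving (18) ⊆ (72, 414). Containment (⊆): since 18 | 72 and 18 | 414 (72 = 18·4, 414 = 18·23), every Z-linear combination of 72 and 414 is divisible by 18, so (72, 414) ⊆ (18). Therefore (72, 414) = (18), d = 18.

Final answer: (72, 414) = (18); d = 18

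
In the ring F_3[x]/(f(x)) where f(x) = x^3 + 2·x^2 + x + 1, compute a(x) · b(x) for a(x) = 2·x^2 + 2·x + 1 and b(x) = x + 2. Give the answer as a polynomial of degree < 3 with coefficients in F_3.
a · b ≡ 2·x^2 (mod f(x))

Multiply as integer polynomials: a · b = 2·x^3 + 6·x^2 + 5·x + 2. Reducing coefficients mod 3: a · b ≡ 2·x^3 + 2·x + 2. Now divide by f(x) = x^3 + 2·x^2 + x + 1 in F_3[x], eliminating the leading term at each step:
  leading term 2·x^3: subtract (2)·f(x) = 2·x^3 + x^2 + 2·x + 2, leaving 2·x^2 (coefficients mod 3)
The degree is now < 3, so this is the remainder. Hence a · b ≡ 2·x^2 in F_3[x]/(f).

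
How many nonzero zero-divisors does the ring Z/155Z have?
In Z/155Z each nonzero element is either a unit (gcd with 155 is 1) or a zero-divisor (gcd > 1). The number of units is φ(155): factorise 155 = 5 · 31, so φ(155) = (5 − 1) · (31 − 1) = 4 · 30 = 120. The nonzero elements number 155 − 1 = 154. Hence the nonzero zero-divisors number 154 − 120 = 34.

Final answer: Z/155Z has 34 nonzero zero-divisors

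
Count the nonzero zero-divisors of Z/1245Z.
Z/1245Z has 588 nonzero zero-divisors

In Z/1245Z each nonzero element is either a unit (gcd with 1245 is 1) or a zero-divisor (gcd > 1). The number of units is φ(1245): factorise 1245 = 3 · 5 · 83, so φ(1245) = (3 − 1) · (5 − 1) · (83 − 1) = 2 · 4 · 82 = 656. The nonzero elements number 1245 − 1 = 1244. Hence the nonzero zero-divisors number 1244 − 656 = 588.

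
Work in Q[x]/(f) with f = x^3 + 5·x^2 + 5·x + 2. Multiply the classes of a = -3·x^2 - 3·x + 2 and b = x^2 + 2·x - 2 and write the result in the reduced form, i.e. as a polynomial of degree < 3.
a · b ≡ -13·x^2 - 14·x - 16 (mod f(x))

First multiply in Q[x] without reducing: a · b = -3·x^4 - 9·x^3 + 2·x^2 + 10·x - 4. Now divide by f(x) = x^3 + 5·x^2 + 5·x + 2, eliminating the leading term at each step:
  leading term -3·x^4: subtract (-3·x)·f(x) = -3·x^4 - 15·x^3 - 15·x^2 - 6·x, leaving 6·x^3 + 17·x^2 + 16·x - 4
  leading term 6·x^3: subtract (6)·f(x) = 6·x^3 + 30·x^2 + 30·x + 12, leaving -13·x^2 - 14·x - 16
The degree is now < 3, so this is the remainder. Hence a · b ≡ -13·x^2 - 14·x - 16 in Q[x]/(f).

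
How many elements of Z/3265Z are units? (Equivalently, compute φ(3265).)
An element a ∈ Z/3265Z is a unit iff gcd(a, 3265) = 1, so the number of units is φ(3265). φ is multiplicative, with φ(p^e) = p^e − p^(e−1). Factorise 3265 = 5 · 653. Then
  φ(3265) = (5 − 1) · (653 − 1) = 4 · 652 = 2608.

Final answer: Z/3265Z has φ(3265) = 2608 units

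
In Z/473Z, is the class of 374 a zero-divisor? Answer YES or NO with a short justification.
YES

gcd(374, 473) = 11 > 1, so 374 is not a unit in Z/473Z. In Z/nZ every nonzero non-unit is a zero-divisor: explicitly, take b = 473/gcd = 43 ≠ 0 (mod 473); then 374·43 = 16082 = 34·473, i.e. 374·43 ≡ 0 (mod 473). So 374 is a zero-divisor.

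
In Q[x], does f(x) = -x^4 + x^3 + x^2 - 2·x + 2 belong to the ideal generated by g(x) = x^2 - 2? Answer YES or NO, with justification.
YES

In Q[x] the ideal (g) consists of all multiples of g, so f ∈ (g) iff g | f, i.e. iff the remainder of f on division by g is 0. Divide f by g (g is monic, so eliminate the leading term of the running remainder at each step):
  leading term -x^4: subtract (-x^2)·g(x) = -x^4 + 2·x^2, leaving x^3 - x^2 - 2·x + 2
  leading term x^3: subtract (x)·g(x) = x^3 - 2·x, leaving 2 - x^2
  leading term -x^2: subtract (-1)·g(x) = 2 - x^2, leaving 0
The remainder is 0, so f(x) = g(x) · h(x) with h(x) = -x^2 + x - 1. Hence g | f, i.e. f ∈ (g).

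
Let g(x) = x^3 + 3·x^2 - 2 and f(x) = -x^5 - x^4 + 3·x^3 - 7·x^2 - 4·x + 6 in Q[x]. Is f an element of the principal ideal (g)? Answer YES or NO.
YES

In Q[x] the ideal (g) consists of all multiples of g, so f ∈ (g) iff g | f, i.e. iff the remainder of f on division by g is 0. Divide f by g (g is monic, so eliminate the leading term of the running remainder at each step):
  leading term -x^5: subtract (-x^2)·g(x) = -x^5 - 3·x^4 + 2·x^2, leaving 2·x^4 + 3·x^3 - 9·x^2 - 4·x + 6
  leading term 2·x^4: subtract (2·x)·g(x) = 2·x^4 + 6·x^3 - 4·x, leaving -3·x^3 - 9·x^2 + 6
  leading term -3·x^3: subtract (-3)·g(x) = -3·x^3 - 9·x^2 + 6, leaving 0
The remainder is 0, so f(x) = g(x) · h(x) with h(x) = -x^2 + 2·x - 3. Hence g | f, i.e. f ∈ (g).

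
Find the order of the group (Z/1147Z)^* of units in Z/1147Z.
|(Z/1147Z)^*| = 1080

(Z/1147Z)^* consists of the classes a with gcd(a, 1147) = 1, so its order is φ(1147). φ is multiplicative, with φ(p^e) = p^e − p^(e−1). Factorise 1147 = 31 · 37. Then
  φ(1147) = (31 − 1) · (37 − 1) = 30 · 36 = 1080.
Thus |(Z/1147Z)^*| = 1080.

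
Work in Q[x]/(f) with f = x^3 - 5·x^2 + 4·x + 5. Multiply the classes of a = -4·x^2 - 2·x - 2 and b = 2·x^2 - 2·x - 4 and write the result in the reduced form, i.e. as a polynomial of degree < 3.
a · b ≡ -132·x^2 + 196·x + 188 (mod f(x))

First multiply in Q[x] without reducing: a · b = -8·x^4 + 4·x^3 + 16·x^2 + 12·x + 8. Now divide by f(x) = x^3 - 5·x^2 + 4·x + 5, eliminating the leading term at each step:
  leading term -8·x^4: subtract (-8·x)·f(x) = -8·x^4 + 40·x^3 - 32·x^2 - 40·x, leaving -36·x^3 + 48·x^2 + 52·x + 8
  leading term -36·x^3: subtract (-36)·f(x) = -36·x^3 + 180·x^2 - 144·x - 180, leaving -132·x^2 + 196·x + 188
The degree is now < 3, so this is the remainder. Hence a · b ≡ -132·x^2 + 196·x + 188 in Q[x]/(f).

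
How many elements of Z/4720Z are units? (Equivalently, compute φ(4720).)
Z/4720Z has φ(4720) = 1856 units

An element a ∈ Z/4720Z is a unit iff gcd(a, 4720) = 1, so the number of units is φ(4720). φ is multiplicative, with φ(p^e) = p^e − p^(e−1). Factorise 4720 = 2^4 · 5 · 59. Then
  φ(4720) = (2^4 − 2^3) · (5 − 1) · (59 − 1) = 8 · 4 · 58 = 1856.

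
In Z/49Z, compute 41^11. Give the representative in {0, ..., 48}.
20

Use repeated squaring. Binary(11) = 1011. Walk through the bits of the exponent 11 left-to-right: at each bit after the leading one, square the running value, then multiply by 41 if the bit is 1 (always reducing mod 49):
  bit 1 = 1 (leading): start with 41.
  bit 2 = 0: square 41^2 = 1681 ≡ 15 (mod 49).
  bit 3 = 1: square 15^2 = 225 ≡ 29; bit is 1, so multiply 29·41 = 1189 ≡ 13 (mod 49).
  bit 4 = 1: square 13^2 = 169 ≡ 22; bit is 1, so multiply 22·41 = 902 ≡ 20 (mod 49).
Final value: 41^11 ≡ 20 (mod 49).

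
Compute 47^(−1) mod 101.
Apply the extended Euclidean algorithm to (101, 47), tracking rows (r, s, t) with s·101 + t·47 = r. Each division r_prev = q·r_cur + r_new produces the new row as (previous row) − q·(current row):
  row A: (101, 1, 0)   [1·101 + 0·47 = 101]
  row B: (47, 0, 1)   [0·101 + 1·47 = 47]
  101 = 2·47 + 7   → row C = row A − 2·row B = (7, 1, −2)   [check: 1·101 − 2·47 = 7]
  47 = 6·7 + 5   → row D = row B − 6·row C = (5, −6, 13)   [check: −6·101 + 13·47 = 5]
  7 = 1·5 + 2   → row E = row C − 1·row D = (2, 7, −15)   [check: 7·101 − 15·47 = 2]
  5 = 2·2 + 1   → row F = row D − 2·row E = (1, −20, 43)   [check: −20·101 + 43·47 = 1]
  2 = 2·1 + 0   → remainder 0, stop. gcd = 1 (last nonzero row F).
The gcd is 1, so 47 is invertible mod 101. The last nonzero row gives −20·101 + 43·47 = 1, so t = 43. So 47^(−1) ≡ 43 (mod 101). Verify: 47 · 43 = 2021 ≡ 1 (mod 101). ✓

Final answer: 47^(−1) ≡ 43 (mod 101)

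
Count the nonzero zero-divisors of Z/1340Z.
In Z/1340Z each nonzero element is either a unit (gcd with 1340 is 1) or a zero-divisor (gcd > 1). The number of units is φ(1340): factorise 1340 = 2^2 · 5 · 67, so φ(1340) = (2^2 − 2^1) · (5 − 1) · (67 − 1) = 2 · 4 · 66 = 528. The nonzero elements number 1340 − 1 = 1339. Hence the nonzero zero-divisors number 1339 − 528 = 811.

Final answer: Z/1340Z has 811 nonzero zero-divisors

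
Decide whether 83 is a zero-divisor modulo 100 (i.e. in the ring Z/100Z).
NO

gcd(83, 100) = 1, so 83 is a unit in Z/100Z (it has a multiplicative inverse). A unit cannot be a zero-divisor: if 83·b ≡ 0 then multiplying both sides by 83^(−1) gives b ≡ 0. So 83 is not a zero-divisor.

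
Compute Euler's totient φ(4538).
φ(4538) = 2268

φ is multiplicative, with φ(p^e) = p^e − p^(e−1). Factorise 4538 = 2 · 2269. Then
  φ(4538) = (2 − 1) · (2269 − 1) = 1 · 2268 = 2268.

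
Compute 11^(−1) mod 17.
Apply the extended Euclidean algorithm to (17, 11), tracking rows (r, s, t) with s·17 + t·11 = r. Each division r_prev = q·r_cur + r_new produces the new row as (previous row) − q·(current row):
  row A: (17, 1, 0)   [1·17 + 0·11 = 17]
  row B: (11, 0, 1)   [0·17 + 1·11 = 11]
  17 = 1·11 + 6   → row C = row A − 1·row B = (6, 1, −1)   [check: 1·17 − 1·11 = 6]
  11 = 1·6 + 5   → row D = row B − 1·row C = (5, −1, 2)   [check: −1·17 + 2·11 = 5]
  6 = 1·5 + 1   → row E = row C − 1·row D = (1, 2, −3)   [check: 2·17 − 3·11 = 1]
  5 = 5·1 + 0   → remainder 0, stop. gcd = 1 (last nonzero row E).
The gcd is 1, so 11 is invertible mod 17. The last nonzero row gives 2·17 − 3·11 = 1, so t = −3. So 11^(−1) ≡ −3 ≡ 14 (mod 17). Verify: 11 · 14 = 154 ≡ 1 (mod 17). ✓

Final answer: 11^(−1) ≡ 14 (mod 17)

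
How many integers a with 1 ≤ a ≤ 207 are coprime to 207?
The number of a ∈ {1, ..., 207} with gcd(a, 207) = 1 is by definition Euler's totient φ(207). φ is multiplicative, with φ(p^e) = p^e − p^(e−1). Factorise 207 = 3^2 · 23. Then
  φ(207) = (3^2 − 3^1) · (23 − 1) = 6 · 22 = 132.
So there are 132 such integers.

Final answer: 132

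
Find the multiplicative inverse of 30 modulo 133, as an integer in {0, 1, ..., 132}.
30^(−1) ≡ 102 (mod 133)

Apply the extended Euclidean algorithm to (133, 30), tracking rows (r, s, t) with s·133 + t·30 = r. Each division r_prev = q·r_cur + r_new produces the new row as (previous row) − q·(current row):
  row A: (133, 1, 0)   [1·133 + 0·30 = 133]
  row B: (30, 0, 1)   [0·133 + 1·30 = 30]
  133 = 4·30 + 13   → row C = row A − 4·row B = (13, 1, −4)   [check: 1·133 − 4·30 = 13]
  30 = 2·13 + 4   → row D = row B − 2·row C = (4, −2, 9)   [check: −2·133 + 9·30 = 4]
  13 = 3·4 + 1   → row E = row C − 3·row D = (1, 7, −31)   [check: 7·133 − 31·30 = 1]
  4 = 4·1 + 0   → remainder 0, stop. gcd = 1 (last nonzero row E).
The gcd is 1, so 30 is invertible mod 133. The last nonzero row gives 7·133 − 31·30 = 1, so t = −31. So 30^(−1) ≡ −31 ≡ 102 (mod 133). Verify: 30 · 102 = 3060 ≡ 1 (mod 133). ✓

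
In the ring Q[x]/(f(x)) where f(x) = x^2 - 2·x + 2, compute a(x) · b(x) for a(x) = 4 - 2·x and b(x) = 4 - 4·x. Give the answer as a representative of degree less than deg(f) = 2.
First multiply in Q[x] without reducing: a · b = 8·x^2 - 24·x + 16. Now divide by f(x) = x^2 - 2·x + 2, eliminating the leading term at each step:
  leading term 8·x^2: subtract (8)·f(x) = 8·x^2 - 16·x + 16, leaving -8·x
The degree is now < 2, so this is the remainder. Hence a · b ≡ -8·x in Q[x]/(f).

Final answer: a · b ≡ -8·x (mod f(x))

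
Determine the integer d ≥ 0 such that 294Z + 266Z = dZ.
(294, 266) = (14); d = 14

In the PID Z, (a, b) is generated by gcd(a, b). Compute gcd(294, 266) with the extended Euclidean algorithm, tracking rows (r, s, t) with s·294 + t·266 = r:
  row A: (294, 1, 0)   [1·294 + 0·266 = 294]
  row B: (266, 0, 1)   [0·294 + 1·266 = 266]
  294 = 1·266 + 28   → row C = row A − 1·row B = (28, 1, −1)   [check: 1·294 − 1·266 = 28]
  266 = 9·28 + 14   → row D = row B − 9·row C = (14, −9, 10)   [check: −9·294 + 10·266 = 14]
  28 = 2·14 + 0   → remainder 0, stop. gcd = 14 (last nonzero row D).
So gcd(294, 266) = 14, with Bézout identity −9·294 + 10·266 = 14. Containment (⊇): the Bézout identity exhibits 14 as an element of (294, 266), giving (14) ⊆ (294, 266). Containment (⊆): since 14 | 294 and 14 | 266 (294 = 14·21, 266 = 14·19), every Z-linear combination of 294 and 266 is divisible by 14, so (294, 266) ⊆ (14). Therefore (294, 266) = (14), d = 14.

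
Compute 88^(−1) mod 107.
88^(−1) ≡ 45 (mod 107)

Apply the extended Euclidean algorithm to (107, 88), tracking rows (r, s, t) with s·107 + t·88 = r. Each division r_prev = q·r_cur + r_new produces the new row as (previous row) − q·(current row):
  row A: (107, 1, 0)   [1·107 + 0·88 = 107]
  row B: (88, 0, 1)   [0·107 + 1·88 = 88]
  107 = 1·88 + 19   → row C = row A − 1·row B = (19, 1, −1)   [check: 1·107 − 1·88 = 19]
  88 = 4·19 + 12   → row D = row B − 4·row C = (12, −4, 5)   [check: −4·107 + 5·88 = 12]
  19 = 1·12 + 7   → row E = row C − 1·row D = (7, 5, −6)   [check: 5·107 − 6·88 = 7]
  12 = 1·7 + 5   → row F = row D − 1·row E = (5, −9, 11)   [check: −9·107 + 11·88 = 5]
  7 = 1·5 + 2   → row G = row E − 1·row F = (2, 14, −17)   [check: 14·107 − 17·88 = 2]
  5 = 2·2 + 1   → row H = row F − 2·row G = (1, −37, 45)   [check: −37·107 + 45·88 = 1]
  2 = 2·1 + 0   → remainder 0, stop. gcd = 1 (last nonzero row H).
The gcd is 1, so 88 is invertible mod 107. The last nonzero row gives −37·107 + 45·88 = 1, so t = 45. So 88^(−1) ≡ 45 (mod 107). Verify: 88 · 45 = 3960 ≡ 1 (mod 107). ✓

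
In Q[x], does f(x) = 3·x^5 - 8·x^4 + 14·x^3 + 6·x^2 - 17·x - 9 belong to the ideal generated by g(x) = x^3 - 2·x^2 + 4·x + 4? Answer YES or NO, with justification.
In Q[x] the ideal (g) consists of all multiples of g, so f ∈ (g) iff g | f, i.e. iff the remainder of f on division by g is 0. Divide f by g (g is monic, so eliminate the leading term of the running remainder at each step):
  leading term 3·x^5: subtract (3·x^2)·g(x) = 3·x^5 - 6·x^4 + 12·x^3 + 12·x^2, leaving -2·x^4 + 2·x^3 - 6·x^2 - 17·x - 9
  leading term -2·x^4: subtract (-2·x)·g(x) = -2·x^4 + 4·x^3 - 8·x^2 - 8·x, leaving -2·x^3 + 2·x^2 - 9·x - 9
  leading term -2·x^3: subtract (-2)·g(x) = -2·x^3 + 4·x^2 - 8·x - 8, leaving -2·x^2 - x - 1
The remainder r(x) = -2·x^2 - x - 1 ≠ 0 (and deg r < deg g), so g ∤ f, i.e. f ∉ (g).

Final answer: NO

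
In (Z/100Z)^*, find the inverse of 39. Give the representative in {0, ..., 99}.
Apply the extended Euclidean algorithm to (100, 39), tracking rows (r, s, t) with s·100 + t·39 = r. Each division r_prev = q·r_cur + r_new produces the new row as (previous row) − q·(current row):
  row A: (100, 1, 0)   [1·100 + 0·39 = 100]
  row B: (39, 0, 1)   [0·100 + 1·39 = 39]
  100 = 2·39 + 22   → row C = row A − 2·row B = (22, 1, −2)   [check: 1·100 − 2·39 = 22]
  39 = 1·22 + 17   → row D = row B − 1·row C = (17, −1, 3)   [check: −1·100 + 3·39 = 17]
  22 = 1·17 + 5   → row E = row C − 1·row D = (5, 2, −5)   [check: 2·100 − 5·39 = 5]
  17 = 3·5 + 2   → row F = row D − 3·row E = (2, −7, 18)   [check: −7·100 + 18·39 = 2]
  5 = 2·2 + 1   → row G = row E − 2·row F = (1, 16, −41)   [check: 16·100 − 41·39 = 1]
  2 = 2·1 + 0   → remainder 0, stop. gcd = 1 (last nonzero row G).
The gcd is 1, so 39 is invertible mod 100. The last nonzero row gives 16·100 − 41·39 = 1, so t = −41. So 39^(−1) ≡ −41 ≡ 59 (mod 100). Verify: 39 · 59 = 2301 ≡ 1 (mod 100). ✓

Final answer: 39^(−1) ≡ 59 (mod 100)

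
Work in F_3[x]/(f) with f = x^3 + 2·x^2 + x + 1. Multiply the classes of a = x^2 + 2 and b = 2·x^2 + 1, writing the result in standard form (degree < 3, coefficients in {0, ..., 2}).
a · b ≡ 2·x^2 + 2·x (mod f(x))

Multiply as integer polynomials: a · b = 2·x^4 + 5·x^2 + 2. Reducing coefficients mod 3: a · b ≡ 2·x^4 + 2·x^2 + 2. Now divide by f(x) = x^3 + 2·x^2 + x + 1 in F_3[x], eliminating the leading term at each step:
  leading term 2·x^4: subtract (2·x)·f(x) = 2·x^4 + x^3 + 2·x^2 + 2·x, leaving 2·x^3 + x + 2 (coefficients mod 3)
  leading term 2·x^3: subtract (2)·f(x) = 2·x^3 + x^2 + 2·x + 2, leaving 2·x^2 + 2·x (coefficients mod 3)
The degree is now < 3, so this is the remainder. Hence a · b ≡ 2·x^2 + 2·x in F_3[x]/(f).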